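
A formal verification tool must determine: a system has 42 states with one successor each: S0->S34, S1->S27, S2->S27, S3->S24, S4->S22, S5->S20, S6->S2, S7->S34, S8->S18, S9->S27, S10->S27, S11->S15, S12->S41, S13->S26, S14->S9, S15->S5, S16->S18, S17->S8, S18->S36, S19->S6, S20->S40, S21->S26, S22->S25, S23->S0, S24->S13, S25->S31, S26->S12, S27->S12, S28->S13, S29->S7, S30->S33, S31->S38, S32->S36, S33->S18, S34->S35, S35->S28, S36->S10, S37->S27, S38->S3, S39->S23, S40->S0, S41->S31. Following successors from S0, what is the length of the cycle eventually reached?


Trace from S0 until a state repeats:
  S0 -> S34 -> S35 -> S28 -> S13 -> S26 -> S12 -> S41 -> S31 -> S38 -> S3 -> S24 -> S13
S13 first seen at step 4, revisited at step 12.
Cycle length = 12 - 4 = 8

8


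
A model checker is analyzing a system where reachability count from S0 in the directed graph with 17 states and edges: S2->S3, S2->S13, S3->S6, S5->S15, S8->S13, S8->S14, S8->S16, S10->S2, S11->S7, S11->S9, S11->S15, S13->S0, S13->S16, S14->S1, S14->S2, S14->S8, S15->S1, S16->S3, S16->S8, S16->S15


BFS from S0:
  layer 0: {S0}
Reachable set: {S0}
Count = 1

1


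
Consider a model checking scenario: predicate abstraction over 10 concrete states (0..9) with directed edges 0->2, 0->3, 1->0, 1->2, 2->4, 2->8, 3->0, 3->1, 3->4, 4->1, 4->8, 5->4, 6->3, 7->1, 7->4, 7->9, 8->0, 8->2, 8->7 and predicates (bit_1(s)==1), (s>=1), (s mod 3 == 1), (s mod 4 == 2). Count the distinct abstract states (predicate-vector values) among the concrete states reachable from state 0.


BFS from 0:
Concrete reachable: {0, 1, 2, 3, 4, 7, 8, 9}
Abstract via predicates (bit_1(s)==1), (s>=1), (s mod 3 == 1), (s mod 4 == 2):
  (0,0,0,0) <- {0}
  (0,1,0,0) <- {8, 9}
  (0,1,1,0) <- {1, 4}
  (1,1,0,0) <- {3}
  (1,1,0,1) <- {2}
  (1,1,1,0) <- {7}
Distinct abstract states = 6

6


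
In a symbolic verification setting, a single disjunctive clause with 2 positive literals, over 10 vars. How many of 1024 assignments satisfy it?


Step 1: Total=2^10=1024
Step 2: Unsat when all 2 false: 2^8=256
Step 3: Sat=1024-256=768

768


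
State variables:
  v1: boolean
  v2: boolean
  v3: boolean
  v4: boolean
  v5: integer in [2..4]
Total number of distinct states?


State space = product of domain sizes of all variables.
Domain sizes:
  v1 (boolean): 2
  v2 (boolean): 2
  v3 (boolean): 2
  v4 (boolean): 2
  v5 (integer in [2..4]): 3
Product = 2 * 2 * 2 * 2 * 3 = 48

48


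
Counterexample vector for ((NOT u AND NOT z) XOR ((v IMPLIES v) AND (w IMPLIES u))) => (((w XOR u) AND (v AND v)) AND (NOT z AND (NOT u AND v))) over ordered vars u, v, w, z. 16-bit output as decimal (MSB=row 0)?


F1 = ((NOT u AND NOT z) XOR ((v IMPLIES v) AND (w IMPLIES u)))
F2 = (((w XOR u) AND (v AND v)) AND (NOT z AND (NOT u AND v)))
Counterexample to F1=>F2 is where F1=1 and F2=0.
Evaluate each row (bits = u,v,w,z, MSB first):
  row 0 [0000]: F1=0 F2=0 -> F1&~F2 -> 0
  row 1 [0001]: F1=1 F2=0 -> F1&~F2 -> 1
  row 2 [0010]: F1=1 F2=0 -> F1&~F2 -> 1
  row 3 [0011]: F1=0 F2=0 -> F1&~F2 -> 0
  row 4 [0100]: F1=0 F2=0 -> F1&~F2 -> 0
  row 5 [0101]: F1=1 F2=0 -> F1&~F2 -> 1
  row 6 [0110]: F1=1 F2=1 -> F1&~F2 -> 0
  row 7 [0111]: F1=0 F2=0 -> F1&~F2 -> 0
  row 8 [1000]: F1=1 F2=0 -> F1&~F2 -> 1
  row 9 [1001]: F1=1 F2=0 -> F1&~F2 -> 1
  row 10 [1010]: F1=1 F2=0 -> F1&~F2 -> 1
  row 11 [1011]: F1=1 F2=0 -> F1&~F2 -> 1
  row 12 [1100]: F1=1 F2=0 -> F1&~F2 -> 1
  row 13 [1101]: F1=1 F2=0 -> F1&~F2 -> 1
  row 14 [1110]: F1=1 F2=0 -> F1&~F2 -> 1
  row 15 [1111]: F1=1 F2=0 -> F1&~F2 -> 1
Full result column, 4 rows per line (u,v fixed per line; w,z runs 00..11 left to right):
  rows 0-3 [u,v=00]: 0110  = hex 6
  rows 4-7 [u,v=01]: 0100  = hex 4
  rows 8-11 [u,v=10]: 1111  = hex F
  rows 12-15 [u,v=11]: 1111  = hex F
Counterexample vector (row 0 .. row 15) = 0110010011111111
Output column grouped in 4s = 0110 0100 1111 1111 = 0x64FF
Convert to decimal digit by digit (value = value*16 + digit):
  6 -> 6
  6*16 + 4 = 100
  100*16 + 15 (F) = 1615
  1615*16 + 15 (F) = 25855
Decimal = 25855

25855


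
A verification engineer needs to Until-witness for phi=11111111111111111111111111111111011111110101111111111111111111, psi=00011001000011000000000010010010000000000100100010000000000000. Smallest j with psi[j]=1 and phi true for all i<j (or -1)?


(phi U psi) at 0: need smallest j with psi[j]=1 and phi[i]=1 for all i in [0,j).
Scan from step 0:
  step 0: phi=1, psi=0 -> continue
  step 1: phi=1, psi=0 -> continue
  step 2: phi=1, psi=0 -> continue
  step 3: psi=1 and phi held for [0,3) -> witness found
Witness step = 3

3


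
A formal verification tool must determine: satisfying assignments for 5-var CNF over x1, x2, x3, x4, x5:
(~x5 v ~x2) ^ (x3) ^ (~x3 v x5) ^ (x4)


CNF with 4 clauses over 5 vars (32 assignments).
An assignment satisfies CNF iff every clause has >=1 true literal.
Check each row (bits = x1,x2,x3,x4,x5; clause T/F shown):
  row 0 [00000]: clauses=TFTF -> 0
  row 1 [00001]: clauses=TFTF -> 0
  row 2 [00010]: clauses=TFTT -> 0
  row 3 [00011]: clauses=TFTT -> 0
  row 4 [00100]: clauses=TTFF -> 0
  row 5 [00101]: clauses=TTTF -> 0
  row 6 [00110]: clauses=TTFT -> 0
  row 7 [00111]: clauses=TTTT -> 1
  row 8 [01000]: clauses=TFTF -> 0
  row 9 [01001]: clauses=FFTF -> 0
  row 10 [01010]: clauses=TFTT -> 0
  row 11 [01011]: clauses=FFTT -> 0
  row 12 [01100]: clauses=TTFF -> 0
  row 13 [01101]: clauses=FTTF -> 0
  row 14 [01110]: clauses=TTFT -> 0
  row 15 [01111]: clauses=FTTT -> 0
  row 16 [10000]: clauses=TFTF -> 0
  row 17 [10001]: clauses=TFTF -> 0
  row 18 [10010]: clauses=TFTT -> 0
  row 19 [10011]: clauses=TFTT -> 0
  row 20 [10100]: clauses=TTFF -> 0
  row 21 [10101]: clauses=TTTF -> 0
  row 22 [10110]: clauses=TTFT -> 0
  row 23 [10111]: clauses=TTTT -> 1
  row 24 [11000]: clauses=TFTF -> 0
  row 25 [11001]: clauses=FFTF -> 0
  row 26 [11010]: clauses=TFTT -> 0
  row 27 [11011]: clauses=FFTT -> 0
  row 28 [11100]: clauses=TTFF -> 0
  row 29 [11101]: clauses=FTTF -> 0
  row 30 [11110]: clauses=TTFT -> 0
  row 31 [11111]: clauses=FTTT -> 0
Full result column, 8 rows per line (x1,x2 fixed per line; x3,x4,x5 runs 000..111 left to right):
  rows 0-7 [x1,x2=00]: 00000001  (ones: 1)
  rows 8-15 [x1,x2=01]: 00000000  (ones: 0)
  rows 16-23 [x1,x2=10]: 00000001  (ones: 1)
  rows 24-31 [x1,x2=11]: 00000000  (ones: 0)
Satisfying assignments = 1+0+1+0 = 2

2


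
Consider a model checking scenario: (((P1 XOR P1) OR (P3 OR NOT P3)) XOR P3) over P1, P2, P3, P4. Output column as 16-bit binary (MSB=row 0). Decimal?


Formula: (((P1 XOR P1) OR (P3 OR NOT P3)) XOR P3) over P1, P2, P3, P4 (16 rows)
Evaluate each row (bits = P1,P2,P3,P4, MSB first):
  row 0 [0000]: (((0 XOR 0) OR (0 OR NOT 0)) XOR 0) -> 1
  row 1 [0001]: (((0 XOR 0) OR (0 OR NOT 0)) XOR 0) -> 1
  row 2 [0010]: (((0 XOR 0) OR (1 OR NOT 1)) XOR 1) -> 0
  row 3 [0011]: (((0 XOR 0) OR (1 OR NOT 1)) XOR 1) -> 0
  row 4 [0100]: (((0 XOR 0) OR (0 OR NOT 0)) XOR 0) -> 1
  row 5 [0101]: (((0 XOR 0) OR (0 OR NOT 0)) XOR 0) -> 1
  row 6 [0110]: (((0 XOR 0) OR (1 OR NOT 1)) XOR 1) -> 0
  row 7 [0111]: (((0 XOR 0) OR (1 OR NOT 1)) XOR 1) -> 0
  row 8 [1000]: (((1 XOR 1) OR (0 OR NOT 0)) XOR 0) -> 1
  row 9 [1001]: (((1 XOR 1) OR (0 OR NOT 0)) XOR 0) -> 1
  row 10 [1010]: (((1 XOR 1) OR (1 OR NOT 1)) XOR 1) -> 0
  row 11 [1011]: (((1 XOR 1) OR (1 OR NOT 1)) XOR 1) -> 0
  row 12 [1100]: (((1 XOR 1) OR (0 OR NOT 0)) XOR 0) -> 1
  row 13 [1101]: (((1 XOR 1) OR (0 OR NOT 0)) XOR 0) -> 1
  row 14 [1110]: (((1 XOR 1) OR (1 OR NOT 1)) XOR 1) -> 0
  row 15 [1111]: (((1 XOR 1) OR (1 OR NOT 1)) XOR 1) -> 0
Full result column, 4 rows per line (P1,P2 fixed per line; P3,P4 runs 00..11 left to right):
  rows 0-3 [P1,P2=00]: 1100  = hex C
  rows 4-7 [P1,P2=01]: 1100  = hex C
  rows 8-11 [P1,P2=10]: 1100  = hex C
  rows 12-15 [P1,P2=11]: 1100  = hex C
Output column (row 0 .. row 15) = 1100110011001100
Output column grouped in 4s = 1100 1100 1100 1100 = 0xCCCC
Convert to decimal digit by digit (value = value*16 + digit):
  C -> 12
  12*16 + 12 (C) = 204
  204*16 + 12 (C) = 3276
  3276*16 + 12 (C) = 52428
Decimal = 52428

52428


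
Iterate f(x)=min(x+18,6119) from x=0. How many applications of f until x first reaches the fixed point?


Step 1: x=0, cap=6119, increment=18
Step 2: x grows by 18 each step until capped at 6119; fixed point is x=6119
Step 3: iterations = ceil(6119/18) = 340

340


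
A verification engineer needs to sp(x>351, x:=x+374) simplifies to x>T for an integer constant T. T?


Formula: sp(P, x:=E) = exists old_x. (x = E[old_x/x]) AND P[old_x/x] (old_x is the value of x before the assignment; eliminate old_x by solving x = E[old_x/x] for old_x)
Step 1: Precondition P: x>351, i.e. old_x > 351
Step 2: Assignment gives x = old_x + 374, so old_x = x - 374
Step 3: Substitute into P: x - 374 > 351
Step 4: Simplify: x > 351+374 = 725

725


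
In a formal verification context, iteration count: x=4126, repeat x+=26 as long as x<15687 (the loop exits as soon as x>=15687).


Step 1: x goes from 4126 toward 15687 by 26; the body runs while x<15687, so iterations = ceil((bound-start)/step)
Step 2: Distance=11561
Step 3: ceil(11561/26)=445

445


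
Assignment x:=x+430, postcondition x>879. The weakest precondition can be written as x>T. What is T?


Formula: wp(x:=E, P) = P[E/x] (substitute E for x in postcondition)
Step 1: Postcondition: x>879
Step 2: Substitute x+430 for x: x+430>879
Step 3: Solve for x: x > 879-430 = 449

449


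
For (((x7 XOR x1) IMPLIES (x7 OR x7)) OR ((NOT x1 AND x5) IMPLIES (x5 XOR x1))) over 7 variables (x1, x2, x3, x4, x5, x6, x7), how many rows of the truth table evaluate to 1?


Formula: (((x7 XOR x1) IMPLIES (x7 OR x7)) OR ((NOT x1 AND x5) IMPLIES (x5 XOR x1))) over 7 vars (128 rows)
Evaluate each row (x1, x2, x3, x4, x5, x6, x7 as bits, MSB first):
  row 0 [0000000]: (((0 XOR 0) IMPLIES (0 OR 0)) OR ((NOT 0 AND 0) IMPLIES (0 XOR 0))) -> 1
  row 1 [0000001]: (((1 XOR 0) IMPLIES (1 OR 1)) OR ((NOT 0 AND 0) IMPLIES (0 XOR 0))) -> 1
  row 2 [0000010]: (((0 XOR 0) IMPLIES (0 OR 0)) OR ((NOT 0 AND 0) IMPLIES (0 XOR 0))) -> 1
  row 3 [0000011]: (((1 XOR 0) IMPLIES (1 OR 1)) OR ((NOT 0 AND 0) IMPLIES (0 XOR 0))) -> 1
  row 4 [0000100]: (((0 XOR 0) IMPLIES (0 OR 0)) OR ((NOT 0 AND 1) IMPLIES (1 XOR 0))) -> 1
  (every remaining row is evaluated the same way; all 128 results are listed next)
Full result column, 8 rows per line (x1,x2,x3,x4 fixed per line; x5,x6,x7 runs 000..111 left to right):
  rows 0-7 [x1,x2,x3,x4=0000]: 11111111  (ones: 8)
  rows 8-15 [x1,x2,x3,x4=0001]: 11111111  (ones: 8)
  rows 16-23 [x1,x2,x3,x4=0010]: 11111111  (ones: 8)
  rows 24-31 [x1,x2,x3,x4=0011]: 11111111  (ones: 8)
  rows 32-39 [x1,x2,x3,x4=0100]: 11111111  (ones: 8)
  rows 40-47 [x1,x2,x3,x4=0101]: 11111111  (ones: 8)
  rows 48-55 [x1,x2,x3,x4=0110]: 11111111  (ones: 8)
  rows 56-63 [x1,x2,x3,x4=0111]: 11111111  (ones: 8)
  rows 64-71 [x1,x2,x3,x4=1000]: 11111111  (ones: 8)
  rows 72-79 [x1,x2,x3,x4=1001]: 11111111  (ones: 8)
  rows 80-87 [x1,x2,x3,x4=1010]: 11111111  (ones: 8)
  rows 88-95 [x1,x2,x3,x4=1011]: 11111111  (ones: 8)
  rows 96-103 [x1,x2,x3,x4=1100]: 11111111  (ones: 8)
  rows 104-111 [x1,x2,x3,x4=1101]: 11111111  (ones: 8)
  rows 112-119 [x1,x2,x3,x4=1110]: 11111111  (ones: 8)
  rows 120-127 [x1,x2,x3,x4=1111]: 11111111  (ones: 8)
Count of 1-rows = 8+8+8+8+8+8+8+8+8+8+8+8+8+8+8+8 = 128

128


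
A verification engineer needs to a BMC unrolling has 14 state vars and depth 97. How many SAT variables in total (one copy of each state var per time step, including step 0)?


BMC unrolls to depth k, creating one copy of each state var for steps 0..k.
Step count = 97 + 1 = 98 (steps 0 through 97)
Vars per step = 14
Total = 14 * 98 = 1372

1372


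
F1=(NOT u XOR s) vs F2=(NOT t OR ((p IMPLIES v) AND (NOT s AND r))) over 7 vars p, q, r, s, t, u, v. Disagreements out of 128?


F1 = (NOT u XOR s)
F2 = (NOT t OR ((p IMPLIES v) AND (NOT s AND r)))
Evaluate both on each of 128 rows (bits = p,q,r,s,t,u,v):
  row 0 [0000000]: F1=1 F2=1 -> 0
  row 1 [0000001]: F1=1 F2=1 -> 0
  row 2 [0000010]: F1=0 F2=1 (differ) -> 1
  row 3 [0000011]: F1=0 F2=1 (differ) -> 1
  row 4 [0000100]: F1=1 F2=0 (differ) -> 1
  (every remaining row is evaluated the same way; all 128 results are listed next)
Full result column, 8 rows per line (p,q,r,s fixed per line; t,u,v runs 000..111 left to right):
  rows 0-7 [p,q,r,s=0000]: 00111100  (ones: 4)
  rows 8-15 [p,q,r,s=0001]: 11000011  (ones: 4)
  rows 16-23 [p,q,r,s=0010]: 00110011  (ones: 4)
  rows 24-31 [p,q,r,s=0011]: 11000011  (ones: 4)
  rows 32-39 [p,q,r,s=0100]: 00111100  (ones: 4)
  rows 40-47 [p,q,r,s=0101]: 11000011  (ones: 4)
  rows 48-55 [p,q,r,s=0110]: 00110011  (ones: 4)
  rows 56-63 [p,q,r,s=0111]: 11000011  (ones: 4)
  rows 64-71 [p,q,r,s=1000]: 00111100  (ones: 4)
  rows 72-79 [p,q,r,s=1001]: 11000011  (ones: 4)
  rows 80-87 [p,q,r,s=1010]: 00111001  (ones: 4)
  rows 88-95 [p,q,r,s=1011]: 11000011  (ones: 4)
  rows 96-103 [p,q,r,s=1100]: 00111100  (ones: 4)
  rows 104-111 [p,q,r,s=1101]: 11000011  (ones: 4)
  rows 112-119 [p,q,r,s=1110]: 00111001  (ones: 4)
  rows 120-127 [p,q,r,s=1111]: 11000011  (ones: 4)
Disagreements = 4+4+4+4+4+4+4+4+4+4+4+4+4+4+4+4 = 64

64


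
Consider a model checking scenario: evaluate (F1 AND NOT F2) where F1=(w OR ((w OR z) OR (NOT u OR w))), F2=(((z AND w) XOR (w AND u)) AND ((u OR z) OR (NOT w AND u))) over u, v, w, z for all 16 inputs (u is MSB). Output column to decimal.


F1 = (w OR ((w OR z) OR (NOT u OR w)))
F2 = (((z AND w) XOR (w AND u)) AND ((u OR z) OR (NOT w AND u)))
Counterexample to F1=>F2 is where F1=1 and F2=0.
Evaluate each row (bits = u,v,w,z, MSB first):
  row 0 [0000]: F1=1 F2=0 -> F1&~F2 -> 1
  row 1 [0001]: F1=1 F2=0 -> F1&~F2 -> 1
  row 2 [0010]: F1=1 F2=0 -> F1&~F2 -> 1
  row 3 [0011]: F1=1 F2=1 -> F1&~F2 -> 0
  row 4 [0100]: F1=1 F2=0 -> F1&~F2 -> 1
  row 5 [0101]: F1=1 F2=0 -> F1&~F2 -> 1
  row 6 [0110]: F1=1 F2=0 -> F1&~F2 -> 1
  row 7 [0111]: F1=1 F2=1 -> F1&~F2 -> 0
  row 8 [1000]: F1=0 F2=0 -> F1&~F2 -> 0
  row 9 [1001]: F1=1 F2=0 -> F1&~F2 -> 1
  row 10 [1010]: F1=1 F2=1 -> F1&~F2 -> 0
  row 11 [1011]: F1=1 F2=0 -> F1&~F2 -> 1
  row 12 [1100]: F1=0 F2=0 -> F1&~F2 -> 0
  row 13 [1101]: F1=1 F2=0 -> F1&~F2 -> 1
  row 14 [1110]: F1=1 F2=1 -> F1&~F2 -> 0
  row 15 [1111]: F1=1 F2=0 -> F1&~F2 -> 1
Full result column, 4 rows per line (u,v fixed per line; w,z runs 00..11 left to right):
  rows 0-3 [u,v=00]: 1110  = hex E
  rows 4-7 [u,v=01]: 1110  = hex E
  rows 8-11 [u,v=10]: 0101  = hex 5
  rows 12-15 [u,v=11]: 0101  = hex 5
Counterexample vector (row 0 .. row 15) = 1110111001010101
Output column grouped in 4s = 1110 1110 0101 0101 = 0xEE55
Convert to decimal digit by digit (value = value*16 + digit):
  E -> 14
  14*16 + 14 (E) = 238
  238*16 + 5 = 3813
  3813*16 + 5 = 61013
Decimal = 61013

61013


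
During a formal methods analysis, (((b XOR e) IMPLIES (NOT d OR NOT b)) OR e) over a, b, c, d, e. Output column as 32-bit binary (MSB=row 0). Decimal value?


Formula: (((b XOR e) IMPLIES (NOT d OR NOT b)) OR e) over a, b, c, d, e (32 rows)
Evaluate each row (bits = a,b,c,d,e, MSB first):
  row 0 [00000]: (((0 XOR 0) IMPLIES (NOT 0 OR NOT 0)) OR 0) -> 1
  row 1 [00001]: (((0 XOR 1) IMPLIES (NOT 0 OR NOT 0)) OR 1) -> 1
  row 2 [00010]: (((0 XOR 0) IMPLIES (NOT 1 OR NOT 0)) OR 0) -> 1
  row 3 [00011]: (((0 XOR 1) IMPLIES (NOT 1 OR NOT 0)) OR 1) -> 1
  row 4 [00100]: (((0 XOR 0) IMPLIES (NOT 0 OR NOT 0)) OR 0) -> 1
  row 5 [00101]: (((0 XOR 1) IMPLIES (NOT 0 OR NOT 0)) OR 1) -> 1
  row 6 [00110]: (((0 XOR 0) IMPLIES (NOT 1 OR NOT 0)) OR 0) -> 1
  row 7 [00111]: (((0 XOR 1) IMPLIES (NOT 1 OR NOT 0)) OR 1) -> 1
  row 8 [01000]: (((1 XOR 0) IMPLIES (NOT 0 OR NOT 1)) OR 0) -> 1
  row 9 [01001]: (((1 XOR 1) IMPLIES (NOT 0 OR NOT 1)) OR 1) -> 1
  row 10 [01010]: (((1 XOR 0) IMPLIES (NOT 1 OR NOT 1)) OR 0) -> 0
  row 11 [01011]: (((1 XOR 1) IMPLIES (NOT 1 OR NOT 1)) OR 1) -> 1
  row 12 [01100]: (((1 XOR 0) IMPLIES (NOT 0 OR NOT 1)) OR 0) -> 1
  row 13 [01101]: (((1 XOR 1) IMPLIES (NOT 0 OR NOT 1)) OR 1) -> 1
  row 14 [01110]: (((1 XOR 0) IMPLIES (NOT 1 OR NOT 1)) OR 0) -> 0
  row 15 [01111]: (((1 XOR 1) IMPLIES (NOT 1 OR NOT 1)) OR 1) -> 1
  row 16 [10000]: (((0 XOR 0) IMPLIES (NOT 0 OR NOT 0)) OR 0) -> 1
  row 17 [10001]: (((0 XOR 1) IMPLIES (NOT 0 OR NOT 0)) OR 1) -> 1
  row 18 [10010]: (((0 XOR 0) IMPLIES (NOT 1 OR NOT 0)) OR 0) -> 1
  row 19 [10011]: (((0 XOR 1) IMPLIES (NOT 1 OR NOT 0)) OR 1) -> 1
  row 20 [10100]: (((0 XOR 0) IMPLIES (NOT 0 OR NOT 0)) OR 0) -> 1
  row 21 [10101]: (((0 XOR 1) IMPLIES (NOT 0 OR NOT 0)) OR 1) -> 1
  row 22 [10110]: (((0 XOR 0) IMPLIES (NOT 1 OR NOT 0)) OR 0) -> 1
  row 23 [10111]: (((0 XOR 1) IMPLIES (NOT 1 OR NOT 0)) OR 1) -> 1
  row 24 [11000]: (((1 XOR 0) IMPLIES (NOT 0 OR NOT 1)) OR 0) -> 1
  row 25 [11001]: (((1 XOR 1) IMPLIES (NOT 0 OR NOT 1)) OR 1) -> 1
  row 26 [11010]: (((1 XOR 0) IMPLIES (NOT 1 OR NOT 1)) OR 0) -> 0
  row 27 [11011]: (((1 XOR 1) IMPLIES (NOT 1 OR NOT 1)) OR 1) -> 1
  row 28 [11100]: (((1 XOR 0) IMPLIES (NOT 0 OR NOT 1)) OR 0) -> 1
  row 29 [11101]: (((1 XOR 1) IMPLIES (NOT 0 OR NOT 1)) OR 1) -> 1
  row 30 [11110]: (((1 XOR 0) IMPLIES (NOT 1 OR NOT 1)) OR 0) -> 0
  row 31 [11111]: (((1 XOR 1) IMPLIES (NOT 1 OR NOT 1)) OR 1) -> 1
Full result column, 4 rows per line (a,b,c fixed per line; d,e runs 00..11 left to right):
  rows 0-3 [a,b,c=000]: 1111  = hex F
  rows 4-7 [a,b,c=001]: 1111  = hex F
  rows 8-11 [a,b,c=010]: 1101  = hex D
  rows 12-15 [a,b,c=011]: 1101  = hex D
  rows 16-19 [a,b,c=100]: 1111  = hex F
  rows 20-23 [a,b,c=101]: 1111  = hex F
  rows 24-27 [a,b,c=110]: 1101  = hex D
  rows 28-31 [a,b,c=111]: 1101  = hex D
Output column (row 0 .. row 31) = 11111111110111011111111111011101
Output column grouped in 4s = 1111 1111 1101 1101 1111 1111 1101 1101 = 0xFFDDFFDD
Convert to decimal digit by digit (value = value*16 + digit):
  F -> 15
  15*16 + 15 (F) = 255
  255*16 + 13 (D) = 4093
  4093*16 + 13 (D) = 65501
  65501*16 + 15 (F) = 1048031
  1048031*16 + 15 (F) = 16768511
  16768511*16 + 13 (D) = 268296189
  268296189*16 + 13 (D) = 4292739037
Decimal = 4292739037

4292739037


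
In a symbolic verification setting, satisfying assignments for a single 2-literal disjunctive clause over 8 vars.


Step 1: Total=2^8=256
Step 2: Unsat when all 2 false: 2^6=64
Step 3: Sat=256-64=192

192


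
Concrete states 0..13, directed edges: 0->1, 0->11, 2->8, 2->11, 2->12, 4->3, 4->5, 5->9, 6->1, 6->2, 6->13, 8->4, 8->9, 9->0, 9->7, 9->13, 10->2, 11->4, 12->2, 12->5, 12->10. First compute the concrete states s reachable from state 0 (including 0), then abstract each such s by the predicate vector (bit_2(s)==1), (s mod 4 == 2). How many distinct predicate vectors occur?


BFS from 0:
Concrete reachable: {0, 1, 3, 4, 5, 7, 9, 11, 13}
Abstract via predicates (bit_2(s)==1), (s mod 4 == 2):
  (0,0) <- {0, 1, 3, 9, 11}
  (1,0) <- {4, 5, 7, 13}
Distinct abstract states = 2

2


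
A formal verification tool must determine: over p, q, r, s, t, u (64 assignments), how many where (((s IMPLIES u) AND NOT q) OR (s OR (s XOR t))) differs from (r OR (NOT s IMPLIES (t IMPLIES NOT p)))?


F1 = (((s IMPLIES u) AND NOT q) OR (s OR (s XOR t)))
F2 = (r OR (NOT s IMPLIES (t IMPLIES NOT p)))
Evaluate both on each of 64 rows (bits = p,q,r,s,t,u):
  row 0 [000000]: F1=1 F2=1 -> 0
  row 1 [000001]: F1=1 F2=1 -> 0
  row 2 [000010]: F1=1 F2=1 -> 0
  row 3 [000011]: F1=1 F2=1 -> 0
  row 4 [000100]: F1=1 F2=1 -> 0
  (every remaining row is evaluated the same way; all 64 results are listed next)
Full result column, 8 rows per line (p,q,r fixed per line; s,t,u runs 000..111 left to right):
  rows 0-7 [p,q,r=000]: 00000000  (ones: 0)
  rows 8-15 [p,q,r=001]: 00000000  (ones: 0)
  rows 16-23 [p,q,r=010]: 11000000  (ones: 2)
  rows 24-31 [p,q,r=011]: 11000000  (ones: 2)
  rows 32-39 [p,q,r=100]: 00110000  (ones: 2)
  rows 40-47 [p,q,r=101]: 00000000  (ones: 0)
  rows 48-55 [p,q,r=110]: 11110000  (ones: 4)
  rows 56-63 [p,q,r=111]: 11000000  (ones: 2)
Disagreements = 0+0+2+2+2+0+4+2 = 12

12


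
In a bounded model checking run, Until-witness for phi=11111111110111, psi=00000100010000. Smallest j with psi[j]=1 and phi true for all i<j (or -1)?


(phi U psi) at 0: need smallest j with psi[j]=1 and phi[i]=1 for all i in [0,j).
Scan from step 0:
  step 0: phi=1, psi=0 -> continue
  step 1: phi=1, psi=0 -> continue
  step 2: phi=1, psi=0 -> continue
  step 3: phi=1, psi=0 -> continue
  step 5: psi=1 and phi held for [0,5) -> witness found
Witness step = 5

5


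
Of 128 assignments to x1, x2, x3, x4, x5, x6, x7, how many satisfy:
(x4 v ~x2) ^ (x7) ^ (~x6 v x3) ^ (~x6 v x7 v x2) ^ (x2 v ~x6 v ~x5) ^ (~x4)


CNF with 6 clauses over 7 vars (128 assignments).
An assignment satisfies CNF iff every clause has >=1 true literal.
Check each row (bits = x1,x2,x3,x4,x5,x6,x7; clause T/F shown):
  row 0 [0000000]: clauses=TFTTTT -> 0
  row 1 [0000001]: clauses=TTTTTT -> 1
  row 2 [0000010]: clauses=TFFFTT -> 0
  row 3 [0000011]: clauses=TTFTTT -> 0
  row 4 [0000100]: clauses=TFTTTT -> 0
  (every remaining row is evaluated the same way; all 128 results are listed next)
Full result column, 8 rows per line (x1,x2,x3,x4 fixed per line; x5,x6,x7 runs 000..111 left to right):
  rows 0-7 [x1,x2,x3,x4=0000]: 01000100  (ones: 2)
  rows 8-15 [x1,x2,x3,x4=0001]: 00000000  (ones: 0)
  rows 16-23 [x1,x2,x3,x4=0010]: 01010100  (ones: 3)
  rows 24-31 [x1,x2,x3,x4=0011]: 00000000  (ones: 0)
  rows 32-39 [x1,x2,x3,x4=0100]: 00000000  (ones: 0)
  rows 40-47 [x1,x2,x3,x4=0101]: 00000000  (ones: 0)
  rows 48-55 [x1,x2,x3,x4=0110]: 00000000  (ones: 0)
  rows 56-63 [x1,x2,x3,x4=0111]: 00000000  (ones: 0)
  rows 64-71 [x1,x2,x3,x4=1000]: 01000100  (ones: 2)
  rows 72-79 [x1,x2,x3,x4=1001]: 00000000  (ones: 0)
  rows 80-87 [x1,x2,x3,x4=1010]: 01010100  (ones: 3)
  rows 88-95 [x1,x2,x3,x4=1011]: 00000000  (ones: 0)
  rows 96-103 [x1,x2,x3,x4=1100]: 00000000  (ones: 0)
  rows 104-111 [x1,x2,x3,x4=1101]: 00000000  (ones: 0)
  rows 112-119 [x1,x2,x3,x4=1110]: 00000000  (ones: 0)
  rows 120-127 [x1,x2,x3,x4=1111]: 00000000  (ones: 0)
Satisfying assignments = 2+0+3+0+0+0+0+0+2+0+3+0+0+0+0+0 = 10

10


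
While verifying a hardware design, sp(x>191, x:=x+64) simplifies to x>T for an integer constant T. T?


Formula: sp(P, x:=E) = exists old_x. (x = E[old_x/x]) AND P[old_x/x] (old_x is the value of x before the assignment; eliminate old_x by solving x = E[old_x/x] for old_x)
Step 1: Precondition P: x>191, i.e. old_x > 191
Step 2: Assignment gives x = old_x + 64, so old_x = x - 64
Step 3: Substitute into P: x - 64 > 191
Step 4: Simplify: x > 191+64 = 255

255


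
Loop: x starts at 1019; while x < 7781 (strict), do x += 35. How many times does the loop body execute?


Step 1: x goes from 1019 toward 7781 by 35; the body runs while x<7781, so iterations = ceil((bound-start)/step)
Step 2: Distance=6762
Step 3: ceil(6762/35)=194

194


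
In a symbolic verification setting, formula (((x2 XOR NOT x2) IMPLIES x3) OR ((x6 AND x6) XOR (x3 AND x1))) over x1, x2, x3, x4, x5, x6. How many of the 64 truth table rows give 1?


Formula: (((x2 XOR NOT x2) IMPLIES x3) OR ((x6 AND x6) XOR (x3 AND x1))) over 6 vars (64 rows)
Evaluate each row (x1, x2, x3, x4, x5, x6 as bits, MSB first):
  row 0 [000000]: (((0 XOR NOT 0) IMPLIES 0) OR ((0 AND 0) XOR (0 AND 0))) -> 0
  row 1 [000001]: (((0 XOR NOT 0) IMPLIES 0) OR ((1 AND 1) XOR (0 AND 0))) -> 1
  row 2 [000010]: (((0 XOR NOT 0) IMPLIES 0) OR ((0 AND 0) XOR (0 AND 0))) -> 0
  row 3 [000011]: (((0 XOR NOT 0) IMPLIES 0) OR ((1 AND 1) XOR (0 AND 0))) -> 1
  row 4 [000100]: (((0 XOR NOT 0) IMPLIES 0) OR ((0 AND 0) XOR (0 AND 0))) -> 0
  (every remaining row is evaluated the same way; all 64 results are listed next)
Full result column, 8 rows per line (x1,x2,x3 fixed per line; x4,x5,x6 runs 000..111 left to right):
  rows 0-7 [x1,x2,x3=000]: 01010101  (ones: 4)
  rows 8-15 [x1,x2,x3=001]: 11111111  (ones: 8)
  rows 16-23 [x1,x2,x3=010]: 01010101  (ones: 4)
  rows 24-31 [x1,x2,x3=011]: 11111111  (ones: 8)
  rows 32-39 [x1,x2,x3=100]: 01010101  (ones: 4)
  rows 40-47 [x1,x2,x3=101]: 11111111  (ones: 8)
  rows 48-55 [x1,x2,x3=110]: 01010101  (ones: 4)
  rows 56-63 [x1,x2,x3=111]: 11111111  (ones: 8)
Count of 1-rows = 4+8+4+8+4+8+4+8 = 48

48


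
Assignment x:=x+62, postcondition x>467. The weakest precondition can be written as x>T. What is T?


Formula: wp(x:=E, P) = P[E/x] (substitute E for x in postcondition)
Step 1: Postcondition: x>467
Step 2: Substitute x+62 for x: x+62>467
Step 3: Solve for x: x > 467-62 = 405

405


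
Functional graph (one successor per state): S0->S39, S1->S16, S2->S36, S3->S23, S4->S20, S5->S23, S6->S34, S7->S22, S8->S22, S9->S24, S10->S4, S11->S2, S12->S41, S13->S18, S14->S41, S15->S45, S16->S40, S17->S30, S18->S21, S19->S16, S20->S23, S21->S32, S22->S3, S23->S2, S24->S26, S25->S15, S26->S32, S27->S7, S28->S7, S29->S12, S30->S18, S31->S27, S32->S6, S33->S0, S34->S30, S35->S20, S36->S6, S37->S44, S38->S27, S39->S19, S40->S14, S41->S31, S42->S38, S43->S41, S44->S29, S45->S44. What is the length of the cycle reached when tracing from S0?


Trace from S0 until a state repeats:
  S0 -> S39 -> S19 -> S16 -> S40 -> S14 -> S41 -> S31 -> S27 -> S7 -> S22 -> S3 -> S23 -> S2 -> S36 -> S6 -> S34 -> S30 -> S18 -> S21 -> S32 -> S6
S6 first seen at step 15, revisited at step 21.
Cycle length = 21 - 15 = 6

6


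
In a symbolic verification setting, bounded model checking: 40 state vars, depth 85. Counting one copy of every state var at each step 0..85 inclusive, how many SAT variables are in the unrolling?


BMC unrolls to depth k, creating one copy of each state var for steps 0..k.
Step count = 85 + 1 = 86 (steps 0 through 85)
Vars per step = 40
Total = 40 * 86 = 3440

3440


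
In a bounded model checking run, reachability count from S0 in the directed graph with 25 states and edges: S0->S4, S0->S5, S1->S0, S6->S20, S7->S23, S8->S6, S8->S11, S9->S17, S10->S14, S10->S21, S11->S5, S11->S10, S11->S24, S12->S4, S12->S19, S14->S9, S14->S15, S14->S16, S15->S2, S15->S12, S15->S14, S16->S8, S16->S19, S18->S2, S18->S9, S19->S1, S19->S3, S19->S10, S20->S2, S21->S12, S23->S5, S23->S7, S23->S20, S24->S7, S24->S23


BFS from S0:
  layer 0: {S0}
  layer 1: {S4, S5}
Reachable set: {S0, S4, S5}
Count = 3

3


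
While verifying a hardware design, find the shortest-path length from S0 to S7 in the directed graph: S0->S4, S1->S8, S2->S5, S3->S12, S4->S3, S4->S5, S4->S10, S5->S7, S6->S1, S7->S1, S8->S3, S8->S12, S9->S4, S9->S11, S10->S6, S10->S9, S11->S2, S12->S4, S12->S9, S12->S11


BFS layer-by-layer from S0:
  dist 0: {S0}
  dist 1: {S4}
  dist 2: {S3, S5, S10}
  dist 3: {S6, S7, S9, S12}
  -> S7 reached at distance 3
Shortest path length = 3

3


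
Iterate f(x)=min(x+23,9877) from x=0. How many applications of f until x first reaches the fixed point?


Step 1: x=0, cap=9877, increment=23
Step 2: x grows by 23 each step until capped at 9877; fixed point is x=9877
Step 3: iterations = ceil(9877/23) = 430

430


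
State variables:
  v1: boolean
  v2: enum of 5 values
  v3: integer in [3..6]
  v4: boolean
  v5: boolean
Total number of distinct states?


State space = product of domain sizes of all variables.
Domain sizes:
  v1 (boolean): 2
  v2 (enum of 5 values): 5
  v3 (integer in [3..6]): 4
  v4 (boolean): 2
  v5 (boolean): 2
Product = 2 * 5 * 4 * 2 * 2 = 160

160


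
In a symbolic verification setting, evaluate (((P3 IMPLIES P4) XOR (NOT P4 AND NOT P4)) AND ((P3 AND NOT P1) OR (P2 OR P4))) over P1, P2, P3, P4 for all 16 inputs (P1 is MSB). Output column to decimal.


Formula: (((P3 IMPLIES P4) XOR (NOT P4 AND NOT P4)) AND ((P3 AND NOT P1) OR (P2 OR P4))) over P1, P2, P3, P4 (16 rows)
Evaluate each row (bits = P1,P2,P3,P4, MSB first):
  row 0 [0000]: (((0 IMPLIES 0) XOR (NOT 0 AND NOT 0)) AND ((0 AND NOT 0) OR (0 OR 0))) -> 0
  row 1 [0001]: (((0 IMPLIES 1) XOR (NOT 1 AND NOT 1)) AND ((0 AND NOT 0) OR (0 OR 1))) -> 1
  row 2 [0010]: (((1 IMPLIES 0) XOR (NOT 0 AND NOT 0)) AND ((1 AND NOT 0) OR (0 OR 0))) -> 1
  row 3 [0011]: (((1 IMPLIES 1) XOR (NOT 1 AND NOT 1)) AND ((1 AND NOT 0) OR (0 OR 1))) -> 1
  row 4 [0100]: (((0 IMPLIES 0) XOR (NOT 0 AND NOT 0)) AND ((0 AND NOT 0) OR (1 OR 0))) -> 0
  row 5 [0101]: (((0 IMPLIES 1) XOR (NOT 1 AND NOT 1)) AND ((0 AND NOT 0) OR (1 OR 1))) -> 1
  row 6 [0110]: (((1 IMPLIES 0) XOR (NOT 0 AND NOT 0)) AND ((1 AND NOT 0) OR (1 OR 0))) -> 1
  row 7 [0111]: (((1 IMPLIES 1) XOR (NOT 1 AND NOT 1)) AND ((1 AND NOT 0) OR (1 OR 1))) -> 1
  row 8 [1000]: (((0 IMPLIES 0) XOR (NOT 0 AND NOT 0)) AND ((0 AND NOT 1) OR (0 OR 0))) -> 0
  row 9 [1001]: (((0 IMPLIES 1) XOR (NOT 1 AND NOT 1)) AND ((0 AND NOT 1) OR (0 OR 1))) -> 1
  row 10 [1010]: (((1 IMPLIES 0) XOR (NOT 0 AND NOT 0)) AND ((1 AND NOT 1) OR (0 OR 0))) -> 0
  row 11 [1011]: (((1 IMPLIES 1) XOR (NOT 1 AND NOT 1)) AND ((1 AND NOT 1) OR (0 OR 1))) -> 1
  row 12 [1100]: (((0 IMPLIES 0) XOR (NOT 0 AND NOT 0)) AND ((0 AND NOT 1) OR (1 OR 0))) -> 0
  row 13 [1101]: (((0 IMPLIES 1) XOR (NOT 1 AND NOT 1)) AND ((0 AND NOT 1) OR (1 OR 1))) -> 1
  row 14 [1110]: (((1 IMPLIES 0) XOR (NOT 0 AND NOT 0)) AND ((1 AND NOT 1) OR (1 OR 0))) -> 1
  row 15 [1111]: (((1 IMPLIES 1) XOR (NOT 1 AND NOT 1)) AND ((1 AND NOT 1) OR (1 OR 1))) -> 1
Full result column, 4 rows per line (P1,P2 fixed per line; P3,P4 runs 00..11 left to right):
  rows 0-3 [P1,P2=00]: 0111  = hex 7
  rows 4-7 [P1,P2=01]: 0111  = hex 7
  rows 8-11 [P1,P2=10]: 0101  = hex 5
  rows 12-15 [P1,P2=11]: 0111  = hex 7
Output column (row 0 .. row 15) = 0111011101010111
Output column grouped in 4s = 0111 0111 0101 0111 = 0x7757
Convert to decimal digit by digit (value = value*16 + digit):
  7 -> 7
  7*16 + 7 = 119
  119*16 + 5 = 1909
  1909*16 + 7 = 30551
Decimal = 30551

30551


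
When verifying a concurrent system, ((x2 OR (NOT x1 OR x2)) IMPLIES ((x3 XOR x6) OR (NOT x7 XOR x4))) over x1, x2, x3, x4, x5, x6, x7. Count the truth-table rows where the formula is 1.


Formula: ((x2 OR (NOT x1 OR x2)) IMPLIES ((x3 XOR x6) OR (NOT x7 XOR x4))) over 7 vars (128 rows)
Evaluate each row (x1, x2, x3, x4, x5, x6, x7 as bits, MSB first):
  row 0 [0000000]: ((0 OR (NOT 0 OR 0)) IMPLIES ((0 XOR 0) OR (NOT 0 XOR 0))) -> 1
  row 1 [0000001]: ((0 OR (NOT 0 OR 0)) IMPLIES ((0 XOR 0) OR (NOT 1 XOR 0))) -> 0
  row 2 [0000010]: ((0 OR (NOT 0 OR 0)) IMPLIES ((0 XOR 1) OR (NOT 0 XOR 0))) -> 1
  row 3 [0000011]: ((0 OR (NOT 0 OR 0)) IMPLIES ((0 XOR 1) OR (NOT 1 XOR 0))) -> 1
  row 4 [0000100]: ((0 OR (NOT 0 OR 0)) IMPLIES ((0 XOR 0) OR (NOT 0 XOR 0))) -> 1
  (every remaining row is evaluated the same way; all 128 results are listed next)
Full result column, 8 rows per line (x1,x2,x3,x4 fixed per line; x5,x6,x7 runs 000..111 left to right):
  rows 0-7 [x1,x2,x3,x4=0000]: 10111011  (ones: 6)
  rows 8-15 [x1,x2,x3,x4=0001]: 01110111  (ones: 6)
  rows 16-23 [x1,x2,x3,x4=0010]: 11101110  (ones: 6)
  rows 24-31 [x1,x2,x3,x4=0011]: 11011101  (ones: 6)
  rows 32-39 [x1,x2,x3,x4=0100]: 10111011  (ones: 6)
  rows 40-47 [x1,x2,x3,x4=0101]: 01110111  (ones: 6)
  rows 48-55 [x1,x2,x3,x4=0110]: 11101110  (ones: 6)
  rows 56-63 [x1,x2,x3,x4=0111]: 11011101  (ones: 6)
  rows 64-71 [x1,x2,x3,x4=1000]: 11111111  (ones: 8)
  rows 72-79 [x1,x2,x3,x4=1001]: 11111111  (ones: 8)
  rows 80-87 [x1,x2,x3,x4=1010]: 11111111  (ones: 8)
  rows 88-95 [x1,x2,x3,x4=1011]: 11111111  (ones: 8)
  rows 96-103 [x1,x2,x3,x4=1100]: 10111011  (ones: 6)
  rows 104-111 [x1,x2,x3,x4=1101]: 01110111  (ones: 6)
  rows 112-119 [x1,x2,x3,x4=1110]: 11101110  (ones: 6)
  rows 120-127 [x1,x2,x3,x4=1111]: 11011101  (ones: 6)
Count of 1-rows = 6+6+6+6+6+6+6+6+8+8+8+8+6+6+6+6 = 104

104


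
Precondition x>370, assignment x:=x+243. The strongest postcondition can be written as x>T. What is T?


Formula: sp(P, x:=E) = exists old_x. (x = E[old_x/x]) AND P[old_x/x] (old_x is the value of x before the assignment; eliminate old_x by solving x = E[old_x/x] for old_x)
Step 1: Precondition P: x>370, i.e. old_x > 370
Step 2: Assignment gives x = old_x + 243, so old_x = x - 243
Step 3: Substitute into P: x - 243 > 370
Step 4: Simplify: x > 370+243 = 613

613


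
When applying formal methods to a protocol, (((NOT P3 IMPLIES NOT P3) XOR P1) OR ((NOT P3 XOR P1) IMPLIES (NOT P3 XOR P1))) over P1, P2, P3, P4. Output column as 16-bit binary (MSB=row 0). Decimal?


Formula: (((NOT P3 IMPLIES NOT P3) XOR P1) OR ((NOT P3 XOR P1) IMPLIES (NOT P3 XOR P1))) over P1, P2, P3, P4 (16 rows)
Evaluate each row (bits = P1,P2,P3,P4, MSB first):
  row 0 [0000]: (((NOT 0 IMPLIES NOT 0) XOR 0) OR ((NOT 0 XOR 0) IMPLIES (NOT 0 XOR 0))) -> 1
  row 1 [0001]: (((NOT 0 IMPLIES NOT 0) XOR 0) OR ((NOT 0 XOR 0) IMPLIES (NOT 0 XOR 0))) -> 1
  row 2 [0010]: (((NOT 1 IMPLIES NOT 1) XOR 0) OR ((NOT 1 XOR 0) IMPLIES (NOT 1 XOR 0))) -> 1
  row 3 [0011]: (((NOT 1 IMPLIES NOT 1) XOR 0) OR ((NOT 1 XOR 0) IMPLIES (NOT 1 XOR 0))) -> 1
  row 4 [0100]: (((NOT 0 IMPLIES NOT 0) XOR 0) OR ((NOT 0 XOR 0) IMPLIES (NOT 0 XOR 0))) -> 1
  row 5 [0101]: (((NOT 0 IMPLIES NOT 0) XOR 0) OR ((NOT 0 XOR 0) IMPLIES (NOT 0 XOR 0))) -> 1
  row 6 [0110]: (((NOT 1 IMPLIES NOT 1) XOR 0) OR ((NOT 1 XOR 0) IMPLIES (NOT 1 XOR 0))) -> 1
  row 7 [0111]: (((NOT 1 IMPLIES NOT 1) XOR 0) OR ((NOT 1 XOR 0) IMPLIES (NOT 1 XOR 0))) -> 1
  row 8 [1000]: (((NOT 0 IMPLIES NOT 0) XOR 1) OR ((NOT 0 XOR 1) IMPLIES (NOT 0 XOR 1))) -> 1
  row 9 [1001]: (((NOT 0 IMPLIES NOT 0) XOR 1) OR ((NOT 0 XOR 1) IMPLIES (NOT 0 XOR 1))) -> 1
  row 10 [1010]: (((NOT 1 IMPLIES NOT 1) XOR 1) OR ((NOT 1 XOR 1) IMPLIES (NOT 1 XOR 1))) -> 1
  row 11 [1011]: (((NOT 1 IMPLIES NOT 1) XOR 1) OR ((NOT 1 XOR 1) IMPLIES (NOT 1 XOR 1))) -> 1
  row 12 [1100]: (((NOT 0 IMPLIES NOT 0) XOR 1) OR ((NOT 0 XOR 1) IMPLIES (NOT 0 XOR 1))) -> 1
  row 13 [1101]: (((NOT 0 IMPLIES NOT 0) XOR 1) OR ((NOT 0 XOR 1) IMPLIES (NOT 0 XOR 1))) -> 1
  row 14 [1110]: (((NOT 1 IMPLIES NOT 1) XOR 1) OR ((NOT 1 XOR 1) IMPLIES (NOT 1 XOR 1))) -> 1
  row 15 [1111]: (((NOT 1 IMPLIES NOT 1) XOR 1) OR ((NOT 1 XOR 1) IMPLIES (NOT 1 XOR 1))) -> 1
Full result column, 4 rows per line (P1,P2 fixed per line; P3,P4 runs 00..11 left to right):
  rows 0-3 [P1,P2=00]: 1111  = hex F
  rows 4-7 [P1,P2=01]: 1111  = hex F
  rows 8-11 [P1,P2=10]: 1111  = hex F
  rows 12-15 [P1,P2=11]: 1111  = hex F
Output column (row 0 .. row 15) = 1111111111111111
Output column grouped in 4s = 1111 1111 1111 1111 = 0xFFFF
Convert to decimal digit by digit (value = value*16 + digit):
  F -> 15
  15*16 + 15 (F) = 255
  255*16 + 15 (F) = 4095
  4095*16 + 15 (F) = 65535
Decimal = 65535

65535


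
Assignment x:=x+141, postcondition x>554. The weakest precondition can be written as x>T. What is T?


Formula: wp(x:=E, P) = P[E/x] (substitute E for x in postcondition)
Step 1: Postcondition: x>554
Step 2: Substitute x+141 for x: x+141>554
Step 3: Solve for x: x > 554-141 = 413

413


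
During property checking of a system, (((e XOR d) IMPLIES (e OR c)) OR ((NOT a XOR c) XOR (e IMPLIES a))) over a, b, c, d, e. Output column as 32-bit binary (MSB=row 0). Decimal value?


Formula: (((e XOR d) IMPLIES (e OR c)) OR ((NOT a XOR c) XOR (e IMPLIES a))) over a, b, c, d, e (32 rows)
Evaluate each row (bits = a,b,c,d,e, MSB first):
  row 0 [00000]: (((0 XOR 0) IMPLIES (0 OR 0)) OR ((NOT 0 XOR 0) XOR (0 IMPLIES 0))) -> 1
  row 1 [00001]: (((1 XOR 0) IMPLIES (1 OR 0)) OR ((NOT 0 XOR 0) XOR (1 IMPLIES 0))) -> 1
  row 2 [00010]: (((0 XOR 1) IMPLIES (0 OR 0)) OR ((NOT 0 XOR 0) XOR (0 IMPLIES 0))) -> 0
  row 3 [00011]: (((1 XOR 1) IMPLIES (1 OR 0)) OR ((NOT 0 XOR 0) XOR (1 IMPLIES 0))) -> 1
  row 4 [00100]: (((0 XOR 0) IMPLIES (0 OR 1)) OR ((NOT 0 XOR 1) XOR (0 IMPLIES 0))) -> 1
  row 5 [00101]: (((1 XOR 0) IMPLIES (1 OR 1)) OR ((NOT 0 XOR 1) XOR (1 IMPLIES 0))) -> 1
  row 6 [00110]: (((0 XOR 1) IMPLIES (0 OR 1)) OR ((NOT 0 XOR 1) XOR (0 IMPLIES 0))) -> 1
  row 7 [00111]: (((1 XOR 1) IMPLIES (1 OR 1)) OR ((NOT 0 XOR 1) XOR (1 IMPLIES 0))) -> 1
  row 8 [01000]: (((0 XOR 0) IMPLIES (0 OR 0)) OR ((NOT 0 XOR 0) XOR (0 IMPLIES 0))) -> 1
  row 9 [01001]: (((1 XOR 0) IMPLIES (1 OR 0)) OR ((NOT 0 XOR 0) XOR (1 IMPLIES 0))) -> 1
  row 10 [01010]: (((0 XOR 1) IMPLIES (0 OR 0)) OR ((NOT 0 XOR 0) XOR (0 IMPLIES 0))) -> 0
  row 11 [01011]: (((1 XOR 1) IMPLIES (1 OR 0)) OR ((NOT 0 XOR 0) XOR (1 IMPLIES 0))) -> 1
  row 12 [01100]: (((0 XOR 0) IMPLIES (0 OR 1)) OR ((NOT 0 XOR 1) XOR (0 IMPLIES 0))) -> 1
  row 13 [01101]: (((1 XOR 0) IMPLIES (1 OR 1)) OR ((NOT 0 XOR 1) XOR (1 IMPLIES 0))) -> 1
  row 14 [01110]: (((0 XOR 1) IMPLIES (0 OR 1)) OR ((NOT 0 XOR 1) XOR (0 IMPLIES 0))) -> 1
  row 15 [01111]: (((1 XOR 1) IMPLIES (1 OR 1)) OR ((NOT 0 XOR 1) XOR (1 IMPLIES 0))) -> 1
  row 16 [10000]: (((0 XOR 0) IMPLIES (0 OR 0)) OR ((NOT 1 XOR 0) XOR (0 IMPLIES 1))) -> 1
  row 17 [10001]: (((1 XOR 0) IMPLIES (1 OR 0)) OR ((NOT 1 XOR 0) XOR (1 IMPLIES 1))) -> 1
  row 18 [10010]: (((0 XOR 1) IMPLIES (0 OR 0)) OR ((NOT 1 XOR 0) XOR (0 IMPLIES 1))) -> 1
  row 19 [10011]: (((1 XOR 1) IMPLIES (1 OR 0)) OR ((NOT 1 XOR 0) XOR (1 IMPLIES 1))) -> 1
  row 20 [10100]: (((0 XOR 0) IMPLIES (0 OR 1)) OR ((NOT 1 XOR 1) XOR (0 IMPLIES 1))) -> 1
  row 21 [10101]: (((1 XOR 0) IMPLIES (1 OR 1)) OR ((NOT 1 XOR 1) XOR (1 IMPLIES 1))) -> 1
  row 22 [10110]: (((0 XOR 1) IMPLIES (0 OR 1)) OR ((NOT 1 XOR 1) XOR (0 IMPLIES 1))) -> 1
  row 23 [10111]: (((1 XOR 1) IMPLIES (1 OR 1)) OR ((NOT 1 XOR 1) XOR (1 IMPLIES 1))) -> 1
  row 24 [11000]: (((0 XOR 0) IMPLIES (0 OR 0)) OR ((NOT 1 XOR 0) XOR (0 IMPLIES 1))) -> 1
  row 25 [11001]: (((1 XOR 0) IMPLIES (1 OR 0)) OR ((NOT 1 XOR 0) XOR (1 IMPLIES 1))) -> 1
  row 26 [11010]: (((0 XOR 1) IMPLIES (0 OR 0)) OR ((NOT 1 XOR 0) XOR (0 IMPLIES 1))) -> 1
  row 27 [11011]: (((1 XOR 1) IMPLIES (1 OR 0)) OR ((NOT 1 XOR 0) XOR (1 IMPLIES 1))) -> 1
  row 28 [11100]: (((0 XOR 0) IMPLIES (0 OR 1)) OR ((NOT 1 XOR 1) XOR (0 IMPLIES 1))) -> 1
  row 29 [11101]: (((1 XOR 0) IMPLIES (1 OR 1)) OR ((NOT 1 XOR 1) XOR (1 IMPLIES 1))) -> 1
  row 30 [11110]: (((0 XOR 1) IMPLIES (0 OR 1)) OR ((NOT 1 XOR 1) XOR (0 IMPLIES 1))) -> 1
  row 31 [11111]: (((1 XOR 1) IMPLIES (1 OR 1)) OR ((NOT 1 XOR 1) XOR (1 IMPLIES 1))) -> 1
Full result column, 4 rows per line (a,b,c fixed per line; d,e runs 00..11 left to right):
  rows 0-3 [a,b,c=000]: 1101  = hex D
  rows 4-7 [a,b,c=001]: 1111  = hex F
  rows 8-11 [a,b,c=010]: 1101  = hex D
  rows 12-15 [a,b,c=011]: 1111  = hex F
  rows 16-19 [a,b,c=100]: 1111  = hex F
  rows 20-23 [a,b,c=101]: 1111  = hex F
  rows 24-27 [a,b,c=110]: 1111  = hex F
  rows 28-31 [a,b,c=111]: 1111  = hex F
Output column (row 0 .. row 31) = 11011111110111111111111111111111
Output column grouped in 4s = 1101 1111 1101 1111 1111 1111 1111 1111 = 0xDFDFFFFF
Convert to decimal digit by digit (value = value*16 + digit):
  D -> 13
  13*16 + 15 (F) = 223
  223*16 + 13 (D) = 3581
  3581*16 + 15 (F) = 57311
  57311*16 + 15 (F) = 916991
  916991*16 + 15 (F) = 14671871
  14671871*16 + 15 (F) = 234749951
  234749951*16 + 15 (F) = 3755999231
Decimal = 3755999231

3755999231


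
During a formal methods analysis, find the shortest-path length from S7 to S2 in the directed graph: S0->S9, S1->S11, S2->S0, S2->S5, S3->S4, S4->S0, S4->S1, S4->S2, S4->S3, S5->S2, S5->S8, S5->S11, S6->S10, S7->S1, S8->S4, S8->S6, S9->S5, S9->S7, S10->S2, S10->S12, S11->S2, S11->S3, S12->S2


BFS layer-by-layer from S7:
  dist 0: {S7}
  dist 1: {S1}
  dist 2: {S11}
  dist 3: {S2, S3}
  -> S2 reached at distance 3
Shortest path length = 3

3


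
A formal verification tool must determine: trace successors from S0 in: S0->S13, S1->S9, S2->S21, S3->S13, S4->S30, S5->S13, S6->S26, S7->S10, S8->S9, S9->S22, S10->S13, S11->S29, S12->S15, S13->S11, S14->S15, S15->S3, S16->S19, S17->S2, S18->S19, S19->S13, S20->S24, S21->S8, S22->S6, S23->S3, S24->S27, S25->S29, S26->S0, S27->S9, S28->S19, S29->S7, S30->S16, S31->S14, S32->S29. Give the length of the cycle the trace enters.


Trace from S0 until a state repeats:
  S0 -> S13 -> S11 -> S29 -> S7 -> S10 -> S13
S13 first seen at step 1, revisited at step 6.
Cycle length = 6 - 1 = 5

5


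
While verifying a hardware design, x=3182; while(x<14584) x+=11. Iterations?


Step 1: x goes from 3182 toward 14584 by 11; the body runs while x<14584, so iterations = ceil((bound-start)/step)
Step 2: Distance=11402
Step 3: ceil(11402/11)=1037

1037


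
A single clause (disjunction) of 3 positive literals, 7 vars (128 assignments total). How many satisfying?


Step 1: Total=2^7=128
Step 2: Unsat when all 3 false: 2^4=16
Step 3: Sat=128-16=112

112


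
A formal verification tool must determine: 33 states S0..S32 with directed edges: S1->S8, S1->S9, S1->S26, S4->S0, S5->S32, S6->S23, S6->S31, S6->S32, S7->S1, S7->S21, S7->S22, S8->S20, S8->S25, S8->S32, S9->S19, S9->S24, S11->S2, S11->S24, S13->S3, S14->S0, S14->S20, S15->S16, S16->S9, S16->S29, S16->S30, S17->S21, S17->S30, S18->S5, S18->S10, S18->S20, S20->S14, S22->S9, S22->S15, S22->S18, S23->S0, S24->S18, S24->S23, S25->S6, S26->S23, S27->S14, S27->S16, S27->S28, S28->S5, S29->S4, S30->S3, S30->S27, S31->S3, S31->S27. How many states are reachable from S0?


BFS from S0:
  layer 0: {S0}
Reachable set: {S0}
Count = 1

1
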